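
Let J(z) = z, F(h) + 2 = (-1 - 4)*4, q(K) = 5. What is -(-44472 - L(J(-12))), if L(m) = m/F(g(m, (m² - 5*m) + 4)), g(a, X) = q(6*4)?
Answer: 489198/11 ≈ 44473.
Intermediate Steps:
g(a, X) = 5
F(h) = -22 (F(h) = -2 + (-1 - 4)*4 = -2 - 5*4 = -2 - 20 = -22)
L(m) = -m/22 (L(m) = m/(-22) = m*(-1/22) = -m/22)
-(-44472 - L(J(-12))) = -(-44472 - (-1)*(-12)/22) = -(-44472 - 1*6/11) = -(-44472 - 6/11) = -1*(-489198/11) = 489198/11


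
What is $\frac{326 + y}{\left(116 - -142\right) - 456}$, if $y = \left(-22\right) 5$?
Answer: $- \frac{12}{11} \approx -1.0909$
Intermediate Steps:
$y = -110$
$\frac{326 + y}{\left(116 - -142\right) - 456} = \frac{326 - 110}{\left(116 - -142\right) - 456} = \frac{216}{\left(116 + 142\right) - 456} = \frac{216}{258 - 456} = \frac{216}{-198} = 216 \left(- \frac{1}{198}\right) = - \frac{12}{11}$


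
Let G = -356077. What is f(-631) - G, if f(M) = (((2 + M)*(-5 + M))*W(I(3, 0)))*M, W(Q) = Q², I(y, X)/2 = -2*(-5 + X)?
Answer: -100970749523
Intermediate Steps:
I(y, X) = 20 - 4*X (I(y, X) = 2*(-2*(-5 + X)) = 2*(10 - 2*X) = 20 - 4*X)
f(M) = 400*M*(-5 + M)*(2 + M) (f(M) = (((2 + M)*(-5 + M))*(20 - 4*0)²)*M = (((-5 + M)*(2 + M))*(20 + 0)²)*M = (((-5 + M)*(2 + M))*20²)*M = (((-5 + M)*(2 + M))*400)*M = (400*(-5 + M)*(2 + M))*M = 400*M*(-5 + M)*(2 + M))
f(-631) - G = 400*(-631)*(-10 + (-631)² - 3*(-631)) - 1*(-356077) = 400*(-631)*(-10 + 398161 + 1893) + 356077 = 400*(-631)*400044 + 356077 = -100971105600 + 356077 = -100970749523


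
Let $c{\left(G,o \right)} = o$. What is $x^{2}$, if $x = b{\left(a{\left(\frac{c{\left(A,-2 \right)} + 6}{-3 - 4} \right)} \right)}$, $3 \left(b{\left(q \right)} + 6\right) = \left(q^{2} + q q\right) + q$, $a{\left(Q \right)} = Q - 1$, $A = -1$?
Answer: $\frac{57121}{2401} \approx 23.79$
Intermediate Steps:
$a{\left(Q \right)} = -1 + Q$
$b{\left(q \right)} = -6 + \frac{q}{3} + \frac{2 q^{2}}{3}$ ($b{\left(q \right)} = -6 + \frac{\left(q^{2} + q q\right) + q}{3} = -6 + \frac{\left(q^{2} + q^{2}\right) + q}{3} = -6 + \frac{2 q^{2} + q}{3} = -6 + \frac{q + 2 q^{2}}{3} = -6 + \left(\frac{q}{3} + \frac{2 q^{2}}{3}\right) = -6 + \frac{q}{3} + \frac{2 q^{2}}{3}$)
$x = - \frac{239}{49}$ ($x = -6 + \frac{-1 + \frac{-2 + 6}{-3 - 4}}{3} + \frac{2 \left(-1 + \frac{-2 + 6}{-3 - 4}\right)^{2}}{3} = -6 + \frac{-1 + \frac{4}{-7}}{3} + \frac{2 \left(-1 + \frac{4}{-7}\right)^{2}}{3} = -6 + \frac{-1 + 4 \left(- \frac{1}{7}\right)}{3} + \frac{2 \left(-1 + 4 \left(- \frac{1}{7}\right)\right)^{2}}{3} = -6 + \frac{-1 - \frac{4}{7}}{3} + \frac{2 \left(-1 - \frac{4}{7}\right)^{2}}{3} = -6 + \frac{1}{3} \left(- \frac{11}{7}\right) + \frac{2 \left(- \frac{11}{7}\right)^{2}}{3} = -6 - \frac{11}{21} + \frac{2}{3} \cdot \frac{121}{49} = -6 - \frac{11}{21} + \frac{242}{147} = - \frac{239}{49} \approx -4.8775$)
$x^{2} = \left(- \frac{239}{49}\right)^{2} = \frac{57121}{2401}$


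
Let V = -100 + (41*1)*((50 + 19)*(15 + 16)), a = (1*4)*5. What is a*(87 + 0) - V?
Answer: -85859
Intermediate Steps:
a = 20 (a = 4*5 = 20)
V = 87599 (V = -100 + 41*(69*31) = -100 + 41*2139 = -100 + 87699 = 87599)
a*(87 + 0) - V = 20*(87 + 0) - 1*87599 = 20*87 - 87599 = 1740 - 87599 = -85859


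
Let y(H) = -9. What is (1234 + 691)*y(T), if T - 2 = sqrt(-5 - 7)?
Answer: -17325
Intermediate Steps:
T = 2 + 2*I*sqrt(3) (T = 2 + sqrt(-5 - 7) = 2 + sqrt(-12) = 2 + 2*I*sqrt(3) ≈ 2.0 + 3.4641*I)
(1234 + 691)*y(T) = (1234 + 691)*(-9) = 1925*(-9) = -17325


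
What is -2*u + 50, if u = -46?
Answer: 142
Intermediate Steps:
-2*u + 50 = -2*(-46) + 50 = 92 + 50 = 142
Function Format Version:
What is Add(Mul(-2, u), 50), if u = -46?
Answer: 142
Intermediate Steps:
Add(Mul(-2, u), 50) = Add(Mul(-2, -46), 50) = Add(92, 50) = 142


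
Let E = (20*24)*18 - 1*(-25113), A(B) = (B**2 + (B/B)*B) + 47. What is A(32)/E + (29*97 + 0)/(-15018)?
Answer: -26127445/168967518 ≈ -0.15463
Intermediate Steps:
A(B) = 47 + B + B**2 (A(B) = (B**2 + 1*B) + 47 = (B**2 + B) + 47 = (B + B**2) + 47 = 47 + B + B**2)
E = 33753 (E = 480*18 + 25113 = 8640 + 25113 = 33753)
A(32)/E + (29*97 + 0)/(-15018) = (47 + 32 + 32**2)/33753 + (29*97 + 0)/(-15018) = (47 + 32 + 1024)*(1/33753) + (2813 + 0)*(-1/15018) = 1103*(1/33753) + 2813*(-1/15018) = 1103/33753 - 2813/15018 = -26127445/168967518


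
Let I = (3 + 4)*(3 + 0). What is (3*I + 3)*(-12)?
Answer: -792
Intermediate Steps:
I = 21 (I = 7*3 = 21)
(3*I + 3)*(-12) = (3*21 + 3)*(-12) = (63 + 3)*(-12) = 66*(-12) = -792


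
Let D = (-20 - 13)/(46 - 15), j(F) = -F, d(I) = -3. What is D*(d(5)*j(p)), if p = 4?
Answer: -396/31 ≈ -12.774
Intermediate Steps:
D = -33/31 ≈ -1.0645
D*(d(5)*j(p)) = -(-99)*(-1*4)/31 = -(-99)*(-4)/31 = -33/31*12 = -396/31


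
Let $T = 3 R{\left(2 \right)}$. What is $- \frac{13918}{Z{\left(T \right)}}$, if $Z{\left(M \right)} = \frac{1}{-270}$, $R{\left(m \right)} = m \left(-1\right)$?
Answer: $3757860$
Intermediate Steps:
$R{\left(m \right)} = - m$
$T = -6$ ($T = 3 \left(\left(-1\right) 2\right) = 3 \left(-2\right) = -6$)
$Z{\left(M \right)} = - \frac{1}{270}$
$- \frac{13918}{Z{\left(T \right)}} = - \frac{13918}{- \frac{1}{270}} = \left(-13918\right) \left(-270\right) = 3757860$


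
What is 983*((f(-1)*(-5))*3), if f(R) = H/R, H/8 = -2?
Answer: -235920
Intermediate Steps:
H = -16 (H = 8*(-2) = -16)
f(R) = -16/R
983*((f(-1)*(-5))*3) = 983*((-16/(-1)*(-5))*3) = 983*((-16*(-1)*(-5))*3) = 983*((16*(-5))*3) = 983*(-80*3) = 983*(-240) = -235920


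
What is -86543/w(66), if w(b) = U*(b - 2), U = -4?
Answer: 86543/256 ≈ 338.06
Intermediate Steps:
w(b) = 8 - 4*b (w(b) = -4*(b - 2) = -4*(-2 + b) = 8 - 4*b)
-86543/w(66) = -86543/(8 - 4*66) = -86543/(8 - 264) = -86543/(-256) = -86543*(-1/256) = 86543/256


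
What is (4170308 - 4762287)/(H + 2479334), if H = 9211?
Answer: -591979/2488545 ≈ -0.23788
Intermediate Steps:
(4170308 - 4762287)/(H + 2479334) = (4170308 - 4762287)/(9211 + 2479334) = -591979/2488545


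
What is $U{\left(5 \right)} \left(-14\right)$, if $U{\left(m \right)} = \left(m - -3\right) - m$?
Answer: $-42$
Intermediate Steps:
$U{\left(m \right)} = 3$ ($U{\left(m \right)} = \left(m + 3\right) - m = \left(3 + m\right) - m = 3$)
$U{\left(5 \right)} \left(-14\right) = 3 \left(-14\right) = -42$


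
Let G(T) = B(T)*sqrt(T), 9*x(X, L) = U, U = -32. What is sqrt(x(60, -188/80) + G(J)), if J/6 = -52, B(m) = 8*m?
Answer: 4*sqrt(-2 - 2808*I*sqrt(78))/3 ≈ 148.47 - 148.48*I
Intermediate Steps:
J = -312 (J = 6*(-52) = -312)
x(X, L) = -32/9 (x(X, L) = (1/9)*(-32) = -32/9)
G(T) = 8*T**(3/2) (G(T) = (8*T)*sqrt(T) = 8*T**(3/2))
sqrt(x(60, -188/80) + G(J)) = sqrt(-32/9 + 8*(-312)**(3/2)) = sqrt(-32/9 + 8*(-624*I*sqrt(78))) = sqrt(-32/9 - 4992*I*sqrt(78))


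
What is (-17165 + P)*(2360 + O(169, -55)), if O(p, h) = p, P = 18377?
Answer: 3065148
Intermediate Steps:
(-17165 + P)*(2360 + O(169, -55)) = (-17165 + 18377)*(2360 + 169) = 1212*2529 = 3065148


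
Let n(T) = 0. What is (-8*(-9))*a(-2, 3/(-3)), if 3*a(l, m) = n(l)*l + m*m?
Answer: 24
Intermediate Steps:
a(l, m) = m²/3 (a(l, m) = (0*l + m*m)/3 = (0 + m²)/3 = m²/3)
(-8*(-9))*a(-2, 3/(-3)) = (-8*(-9))*((3/(-3))²/3) = 72*((3*(-⅓))²/3) = 72*((⅓)*(-1)²) = 72*((⅓)*1) = 72*(⅓) = 24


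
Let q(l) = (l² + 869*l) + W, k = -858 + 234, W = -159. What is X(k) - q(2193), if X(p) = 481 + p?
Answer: -6714950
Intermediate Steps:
k = -624
q(l) = -159 + l² + 869*l (q(l) = (l² + 869*l) - 159 = -159 + l² + 869*l)
X(k) - q(2193) = (481 - 624) - (-159 + 2193² + 869*2193) = -143 - (-159 + 4809249 + 1905717) = -143 - 1*6714807 = -143 - 6714807 = -6714950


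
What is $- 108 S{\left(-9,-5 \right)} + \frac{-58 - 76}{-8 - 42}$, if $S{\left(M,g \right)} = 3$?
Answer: $- \frac{8033}{25} \approx -321.32$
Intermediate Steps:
$- 108 S{\left(-9,-5 \right)} + \frac{-58 - 76}{-8 - 42} = \left(-108\right) 3 + \frac{-58 - 76}{-8 - 42} = -324 - \frac{134}{-50} = -324 - - \frac{67}{25} = -324 + \frac{67}{25} = - \frac{8033}{25}$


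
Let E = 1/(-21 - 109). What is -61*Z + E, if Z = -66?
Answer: 523379/130 ≈ 4026.0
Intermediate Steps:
E = -1/130 (E = 1/(-130) = -1/130 ≈ -0.0076923)
-61*Z + E = -61*(-66) - 1/130 = 4026 - 1/130 = 523379/130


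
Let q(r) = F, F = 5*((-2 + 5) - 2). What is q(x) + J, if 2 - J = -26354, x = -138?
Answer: 26361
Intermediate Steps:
F = 5 (F = 5*(3 - 2) = 5*1 = 5)
q(r) = 5
J = 26356 (J = 2 - 1*(-26354) = 2 + 26354 = 26356)
q(x) + J = 5 + 26356 = 26361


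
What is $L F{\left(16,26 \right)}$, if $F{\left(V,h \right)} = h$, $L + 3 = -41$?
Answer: $-1144$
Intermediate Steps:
$L = -44$ ($L = -3 - 41 = -44$)
$L F{\left(16,26 \right)} = \left(-44\right) 26 = -1144$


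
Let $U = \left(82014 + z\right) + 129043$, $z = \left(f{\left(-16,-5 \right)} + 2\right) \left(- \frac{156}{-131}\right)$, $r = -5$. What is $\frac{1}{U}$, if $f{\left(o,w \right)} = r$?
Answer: $\frac{131}{27647999} \approx 4.7381 \cdot 10^{-6}$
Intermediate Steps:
$f{\left(o,w \right)} = -5$
$z = - \frac{468}{131}$ ($z = \left(-5 + 2\right) \left(- \frac{156}{-131}\right) = - 3 \left(\left(-156\right) \left(- \frac{1}{131}\right)\right) = \left(-3\right) \frac{156}{131} = - \frac{468}{131} \approx -3.5725$)
$U = \frac{27647999}{131}$ ($U = \left(82014 - \frac{468}{131}\right) + 129043 = \frac{10743366}{131} + 129043 = \frac{27647999}{131} \approx 2.1105 \cdot 10^{5}$)
$\frac{1}{U} = \frac{1}{\frac{27647999}{131}} = \frac{131}{27647999}$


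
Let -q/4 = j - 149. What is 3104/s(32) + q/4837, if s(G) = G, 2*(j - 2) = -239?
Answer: 470255/4837 ≈ 97.220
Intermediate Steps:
j = -235/2 (j = 2 + (1/2)*(-239) = 2 - 239/2 = -235/2 ≈ -117.50)
q = 1066 (q = -4*(-235/2 - 149) = -4*(-533/2) = 1066)
3104/s(32) + q/4837 = 3104/32 + 1066/4837 = 3104*(1/32) + 1066*(1/4837) = 97 + 1066/4837 = 470255/4837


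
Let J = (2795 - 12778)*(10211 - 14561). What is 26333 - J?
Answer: -43399717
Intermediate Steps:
J = 43426050 (J = -9983*(-4350) = 43426050)
26333 - J = 26333 - 1*43426050 = 26333 - 43426050 = -43399717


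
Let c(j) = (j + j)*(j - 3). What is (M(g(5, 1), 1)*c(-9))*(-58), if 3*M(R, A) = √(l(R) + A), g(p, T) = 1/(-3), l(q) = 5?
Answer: -4176*√6 ≈ -10229.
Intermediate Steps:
g(p, T) = -⅓
M(R, A) = √(5 + A)/3
c(j) = 2*j*(-3 + j) (c(j) = (2*j)*(-3 + j) = 2*j*(-3 + j))
(M(g(5, 1), 1)*c(-9))*(-58) = ((√(5 + 1)/3)*(2*(-9)*(-3 - 9)))*(-58) = ((√6/3)*(2*(-9)*(-12)))*(-58) = ((√6/3)*216)*(-58) = (72*√6)*(-58) = -4176*√6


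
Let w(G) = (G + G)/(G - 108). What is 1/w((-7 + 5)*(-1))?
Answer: -53/2 ≈ -26.500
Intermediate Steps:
w(G) = 2*G/(-108 + G) (w(G) = (2*G)/(-108 + G) = 2*G/(-108 + G))
1/w((-7 + 5)*(-1)) = 1/(2*((-7 + 5)*(-1))/(-108 + (-7 + 5)*(-1))) = 1/(2*(-2*(-1))/(-108 - 2*(-1))) = 1/(2*2/(-108 + 2)) = 1/(2*2/(-106)) = 1/(2*2*(-1/106)) = 1/(-2/53) = -53/2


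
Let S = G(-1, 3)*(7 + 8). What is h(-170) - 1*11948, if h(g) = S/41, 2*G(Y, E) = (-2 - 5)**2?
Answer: -979001/82 ≈ -11939.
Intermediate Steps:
G(Y, E) = 49/2 (G(Y, E) = (-2 - 5)**2/2 = (1/2)*(-7)**2 = (1/2)*49 = 49/2)
S = 735/2 (S = 49*(7 + 8)/2 = (49/2)*15 = 735/2 ≈ 367.50)
h(g) = 735/82 (h(g) = (735/2)/41 = (735/2)*(1/41) = 735/82)
h(-170) - 1*11948 = 735/82 - 1*11948 = 735/82 - 11948 = -979001/82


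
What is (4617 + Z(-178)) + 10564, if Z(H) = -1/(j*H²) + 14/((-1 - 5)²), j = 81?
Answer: 38961577169/2566404 ≈ 15181.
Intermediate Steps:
Z(H) = 7/18 - 1/(81*H²) (Z(H) = -1/(81*H²) + 14/((-1 - 5)²) = -1/(81*H²) + 14/((-6)²) = -1/(81*H²) + 14/36 = -1/(81*H²) + 14*(1/36) = -1/(81*H²) + 7/18 = 7/18 - 1/(81*H²))
(4617 + Z(-178)) + 10564 = (4617 + (7/18 - 1/81/(-178)²)) + 10564 = (4617 + (7/18 - 1/81*1/31684)) + 10564 = (4617 + (7/18 - 1/2566404)) + 10564 = (4617 + 998045/2566404) + 10564 = 11850085313/2566404 + 10564 = 38961577169/2566404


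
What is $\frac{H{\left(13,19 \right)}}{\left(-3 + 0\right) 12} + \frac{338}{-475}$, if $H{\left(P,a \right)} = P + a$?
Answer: $- \frac{6842}{4275} \approx -1.6005$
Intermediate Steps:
$\frac{H{\left(13,19 \right)}}{\left(-3 + 0\right) 12} + \frac{338}{-475} = \frac{13 + 19}{\left(-3 + 0\right) 12} + \frac{338}{-475} = \frac{32}{\left(-3\right) 12} + 338 \left(- \frac{1}{475}\right) = \frac{32}{-36} - \frac{338}{475} = 32 \left(- \frac{1}{36}\right) - \frac{338}{475} = - \frac{8}{9} - \frac{338}{475} = - \frac{6842}{4275}$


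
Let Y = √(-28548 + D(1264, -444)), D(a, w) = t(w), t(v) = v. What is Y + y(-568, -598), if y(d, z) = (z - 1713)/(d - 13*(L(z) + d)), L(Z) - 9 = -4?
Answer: -2311/6751 + 8*I*√453 ≈ -0.34232 + 170.27*I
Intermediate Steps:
L(Z) = 5 (L(Z) = 9 - 4 = 5)
D(a, w) = w
y(d, z) = (-1713 + z)/(-65 - 12*d) (y(d, z) = (z - 1713)/(d - 13*(5 + d)) = (-1713 + z)/(d + (-65 - 13*d)) = (-1713 + z)/(-65 - 12*d))
Y = 8*I*√453 (Y = √(-28548 - 444) = √(-28992) = 8*I*√453 ≈ 170.27*I)
Y + y(-568, -598) = 8*I*√453 + (1713 - 1*(-598))/(65 + 12*(-568)) = 8*I*√453 + (1713 + 598)/(65 - 6816) = 8*I*√453 + 2311/(-6751) = 8*I*√453 - 1/6751*2311 = 8*I*√453 - 2311/6751 = -2311/6751 + 8*I*√453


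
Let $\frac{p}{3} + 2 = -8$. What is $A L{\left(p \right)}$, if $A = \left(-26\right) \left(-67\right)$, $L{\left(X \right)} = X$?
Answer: $-52260$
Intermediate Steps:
$p = -30$ ($p = -6 + 3 \left(-8\right) = -6 - 24 = -30$)
$A = 1742$
$A L{\left(p \right)} = 1742 \left(-30\right) = -52260$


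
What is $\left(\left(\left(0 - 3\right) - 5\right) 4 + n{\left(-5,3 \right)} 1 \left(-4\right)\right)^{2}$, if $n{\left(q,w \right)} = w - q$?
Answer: $4096$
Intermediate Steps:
$\left(\left(\left(0 - 3\right) - 5\right) 4 + n{\left(-5,3 \right)} 1 \left(-4\right)\right)^{2} = \left(\left(\left(0 - 3\right) - 5\right) 4 + \left(3 - -5\right) 1 \left(-4\right)\right)^{2} = \left(\left(-3 - 5\right) 4 + \left(3 + 5\right) 1 \left(-4\right)\right)^{2} = \left(\left(-8\right) 4 + 8 \cdot 1 \left(-4\right)\right)^{2} = \left(-32 + 8 \left(-4\right)\right)^{2} = \left(-32 - 32\right)^{2} = \left(-64\right)^{2} = 4096$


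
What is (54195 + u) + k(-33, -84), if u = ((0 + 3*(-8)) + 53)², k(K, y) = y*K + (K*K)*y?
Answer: -33668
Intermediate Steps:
k(K, y) = K*y + y*K² (k(K, y) = K*y + K²*y = K*y + y*K²)
u = 841 (u = ((0 - 24) + 53)² = (-24 + 53)² = 29² = 841)
(54195 + u) + k(-33, -84) = (54195 + 841) - 33*(-84)*(1 - 33) = 55036 - 33*(-84)*(-32) = 55036 - 88704 = -33668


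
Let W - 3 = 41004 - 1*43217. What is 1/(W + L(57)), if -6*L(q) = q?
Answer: -2/4439 ≈ -0.00045055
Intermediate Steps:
L(q) = -q/6
W = -2210 (W = 3 + (41004 - 1*43217) = 3 + (41004 - 43217) = 3 - 2213 = -2210)
1/(W + L(57)) = 1/(-2210 - ⅙*57) = 1/(-2210 - 19/2) = 1/(-4439/2) = -2/4439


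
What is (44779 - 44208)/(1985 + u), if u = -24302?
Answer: -571/22317 ≈ -0.025586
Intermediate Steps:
(44779 - 44208)/(1985 + u) = (44779 - 44208)/(1985 - 24302) = 571/(-22317) = 571*(-1/22317) = -571/22317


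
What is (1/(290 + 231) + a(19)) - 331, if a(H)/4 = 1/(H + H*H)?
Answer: -16382229/49495 ≈ -330.99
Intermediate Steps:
a(H) = 4/(H + H²) (a(H) = 4/(H + H*H) = 4/(H + H²))
(1/(290 + 231) + a(19)) - 331 = (1/(290 + 231) + 4/(19*(1 + 19))) - 331 = (1/521 + 4*(1/19)/20) - 331 = (1/521 + 4*(1/19)*(1/20)) - 331 = (1/521 + 1/95) - 331 = 616/49495 - 331 = -16382229/49495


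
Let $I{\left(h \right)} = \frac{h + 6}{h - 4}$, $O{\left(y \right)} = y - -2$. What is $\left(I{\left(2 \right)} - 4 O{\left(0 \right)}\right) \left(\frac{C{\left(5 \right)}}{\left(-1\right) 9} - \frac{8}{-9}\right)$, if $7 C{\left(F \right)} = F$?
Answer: $- \frac{68}{7} \approx -9.7143$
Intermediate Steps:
$O{\left(y \right)} = 2 + y$ ($O{\left(y \right)} = y + 2 = 2 + y$)
$C{\left(F \right)} = \frac{F}{7}$
$I{\left(h \right)} = \frac{6 + h}{-4 + h}$
$\left(I{\left(2 \right)} - 4 O{\left(0 \right)}\right) \left(\frac{C{\left(5 \right)}}{\left(-1\right) 9} - \frac{8}{-9}\right) = \left(\frac{6 + 2}{-4 + 2} - 4 \left(2 + 0\right)\right) \left(\frac{\frac{1}{7} \cdot 5}{\left(-1\right) 9} - \frac{8}{-9}\right) = \left(\frac{1}{-2} \cdot 8 - 8\right) \left(\frac{5}{7 \left(-9\right)} - - \frac{8}{9}\right) = \left(\left(- \frac{1}{2}\right) 8 - 8\right) \left(\frac{5}{7} \left(- \frac{1}{9}\right) + \frac{8}{9}\right) = \left(-4 - 8\right) \left(- \frac{5}{63} + \frac{8}{9}\right) = \left(-12\right) \frac{17}{21} = - \frac{68}{7}$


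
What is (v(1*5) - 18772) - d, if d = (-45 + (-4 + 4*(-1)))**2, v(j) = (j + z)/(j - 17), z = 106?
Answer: -86361/4 ≈ -21590.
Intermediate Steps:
v(j) = (106 + j)/(-17 + j) (v(j) = (j + 106)/(j - 17) = (106 + j)/(-17 + j))
d = 2809 (d = (-45 + (-4 - 4))**2 = (-45 - 8)**2 = (-53)**2 = 2809)
(v(1*5) - 18772) - d = ((106 + 1*5)/(-17 + 1*5) - 18772) - 1*2809 = ((106 + 5)/(-17 + 5) - 18772) - 2809 = (111/(-12) - 18772) - 2809 = (-1/12*111 - 18772) - 2809 = (-37/4 - 18772) - 2809 = -75125/4 - 2809 = -86361/4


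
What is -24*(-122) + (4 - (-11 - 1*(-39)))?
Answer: 2904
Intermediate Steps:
-24*(-122) + (4 - (-11 - 1*(-39))) = 2928 + (4 - (-11 + 39)) = 2928 + (4 - 1*28) = 2928 + (4 - 28) = 2928 - 24 = 2904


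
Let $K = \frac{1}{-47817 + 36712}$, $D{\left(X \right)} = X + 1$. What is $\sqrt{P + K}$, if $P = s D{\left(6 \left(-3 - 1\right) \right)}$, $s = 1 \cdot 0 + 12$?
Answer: $\frac{i \sqrt{34036614005}}{11105} \approx 16.613 i$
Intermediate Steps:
$D{\left(X \right)} = 1 + X$
$s = 12$ ($s = 0 + 12 = 12$)
$K = - \frac{1}{11105}$ ($K = \frac{1}{-11105} = - \frac{1}{11105} \approx -9.005 \cdot 10^{-5}$)
$P = -276$ ($P = 12 \left(1 + 6 \left(-3 - 1\right)\right) = 12 \left(1 + 6 \left(-4\right)\right) = 12 \left(1 - 24\right) = 12 \left(-23\right) = -276$)
$\sqrt{P + K} = \sqrt{-276 - \frac{1}{11105}} = \sqrt{- \frac{3064981}{11105}} = \frac{i \sqrt{34036614005}}{11105}$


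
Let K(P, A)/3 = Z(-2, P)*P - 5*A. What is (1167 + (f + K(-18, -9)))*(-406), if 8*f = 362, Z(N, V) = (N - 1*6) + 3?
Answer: -1313207/2 ≈ -6.5660e+5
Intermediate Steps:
Z(N, V) = -3 + N (Z(N, V) = (N - 6) + 3 = (-6 + N) + 3 = -3 + N)
f = 181/4 (f = (1/8)*362 = 181/4 ≈ 45.250)
K(P, A) = -15*A - 15*P (K(P, A) = 3*((-3 - 2)*P - 5*A) = 3*(-5*P - 5*A) = 3*(-5*A - 5*P) = -15*A - 15*P)
(1167 + (f + K(-18, -9)))*(-406) = (1167 + (181/4 + (-15*(-9) - 15*(-18))))*(-406) = (1167 + (181/4 + (135 + 270)))*(-406) = (1167 + (181/4 + 405))*(-406) = (1167 + 1801/4)*(-406) = (6469/4)*(-406) = -1313207/2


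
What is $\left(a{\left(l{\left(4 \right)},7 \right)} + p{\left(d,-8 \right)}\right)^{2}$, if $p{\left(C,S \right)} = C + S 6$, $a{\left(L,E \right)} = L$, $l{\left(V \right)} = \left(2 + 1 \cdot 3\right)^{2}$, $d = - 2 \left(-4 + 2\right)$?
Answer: $361$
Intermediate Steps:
$d = 4$ ($d = \left(-2\right) \left(-2\right) = 4$)
$l{\left(V \right)} = 25$ ($l{\left(V \right)} = \left(2 + 3\right)^{2} = 5^{2} = 25$)
$p{\left(C,S \right)} = C + 6 S$
$\left(a{\left(l{\left(4 \right)},7 \right)} + p{\left(d,-8 \right)}\right)^{2} = \left(25 + \left(4 + 6 \left(-8\right)\right)\right)^{2} = \left(25 + \left(4 - 48\right)\right)^{2} = \left(25 - 44\right)^{2} = \left(-19\right)^{2} = 361$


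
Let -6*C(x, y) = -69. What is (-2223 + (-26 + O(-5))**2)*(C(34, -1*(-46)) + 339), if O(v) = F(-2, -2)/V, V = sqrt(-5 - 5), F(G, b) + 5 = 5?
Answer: -1084447/2 ≈ -5.4222e+5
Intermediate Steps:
F(G, b) = 0 (F(G, b) = -5 + 5 = 0)
C(x, y) = 23/2 (C(x, y) = -1/6*(-69) = 23/2)
V = I*sqrt(10) (V = sqrt(-10) = I*sqrt(10) ≈ 3.1623*I)
O(v) = 0 (O(v) = 0/((I*sqrt(10))) = 0*(-I*sqrt(10)/10) = 0)
(-2223 + (-26 + O(-5))**2)*(C(34, -1*(-46)) + 339) = (-2223 + (-26 + 0)**2)*(23/2 + 339) = (-2223 + (-26)**2)*(701/2) = (-2223 + 676)*(701/2) = -1547*701/2 = -1084447/2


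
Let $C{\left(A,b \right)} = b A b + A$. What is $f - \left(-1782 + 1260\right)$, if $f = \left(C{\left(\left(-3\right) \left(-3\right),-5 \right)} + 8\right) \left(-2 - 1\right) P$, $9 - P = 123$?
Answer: $83286$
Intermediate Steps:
$P = -114$ ($P = 9 - 123 = -114$)
$C{\left(A,b \right)} = A + A b^{2}$ ($C{\left(A,b \right)} = A b b + A = A b^{2} + A = A + A b^{2}$)
$f = 82764$ ($f = \left(\left(-3\right) \left(-3\right) \left(1 + \left(-5\right)^{2}\right) + 8\right) \left(-2 - 1\right) \left(-114\right) = \left(9 \left(1 + 25\right) + 8\right) \left(-3\right) \left(-114\right) = \left(9 \cdot 26 + 8\right) \left(-3\right) \left(-114\right) = \left(234 + 8\right) \left(-3\right) \left(-114\right) = 242 \left(-3\right) \left(-114\right) = \left(-726\right) \left(-114\right) = 82764$)
$f - \left(-1782 + 1260\right) = 82764 - \left(-1782 + 1260\right) = 82764 - -522 = 82764 + 522 = 83286$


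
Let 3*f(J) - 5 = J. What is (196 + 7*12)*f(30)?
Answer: 9800/3 ≈ 3266.7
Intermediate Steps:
f(J) = 5/3 + J/3
(196 + 7*12)*f(30) = (196 + 7*12)*(5/3 + (⅓)*30) = (196 + 84)*(5/3 + 10) = 280*(35/3) = 9800/3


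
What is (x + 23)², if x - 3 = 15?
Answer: 1681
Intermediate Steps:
x = 18 (x = 3 + 15 = 18)
(x + 23)² = (18 + 23)² = 41² = 1681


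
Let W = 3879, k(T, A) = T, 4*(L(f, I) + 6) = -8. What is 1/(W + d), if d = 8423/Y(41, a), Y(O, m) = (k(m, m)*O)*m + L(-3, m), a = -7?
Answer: 2001/7770302 ≈ 0.00025752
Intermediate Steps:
L(f, I) = -8 (L(f, I) = -6 + (¼)*(-8) = -6 - 2 = -8)
Y(O, m) = -8 + O*m² (Y(O, m) = (m*O)*m - 8 = (O*m)*m - 8 = O*m² - 8 = -8 + O*m²)
d = 8423/2001 (d = 8423/(-8 + 41*(-7)²) = 8423/(-8 + 41*49) = 8423/(-8 + 2009) = 8423/2001 ≈ 4.2094)
1/(W + d) = 1/(3879 + 8423/2001) = 1/(7770302/2001) = 2001/7770302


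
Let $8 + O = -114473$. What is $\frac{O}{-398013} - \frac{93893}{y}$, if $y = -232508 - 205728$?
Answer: $\frac{87540330125}{174423625068} \approx 0.50188$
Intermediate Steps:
$O = -114481$ ($O = -8 - 114473 = -114481$)
$y = -438236$
$\frac{O}{-398013} - \frac{93893}{y} = - \frac{114481}{-398013} - \frac{93893}{-438236} = \left(-114481\right) \left(- \frac{1}{398013}\right) - - \frac{93893}{438236} = \frac{114481}{398013} + \frac{93893}{438236} = \frac{87540330125}{174423625068}$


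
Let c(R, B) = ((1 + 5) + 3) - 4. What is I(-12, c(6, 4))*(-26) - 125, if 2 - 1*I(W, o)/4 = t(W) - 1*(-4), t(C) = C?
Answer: -1165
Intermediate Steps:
c(R, B) = 5 (c(R, B) = (6 + 3) - 4 = 9 - 4 = 5)
I(W, o) = -8 - 4*W (I(W, o) = 8 - 4*(W - 1*(-4)) = 8 - 4*(W + 4) = 8 - 4*(4 + W) = 8 + (-16 - 4*W) = -8 - 4*W)
I(-12, c(6, 4))*(-26) - 125 = (-8 - 4*(-12))*(-26) - 125 = (-8 + 48)*(-26) - 125 = 40*(-26) - 125 = -1040 - 125 = -1165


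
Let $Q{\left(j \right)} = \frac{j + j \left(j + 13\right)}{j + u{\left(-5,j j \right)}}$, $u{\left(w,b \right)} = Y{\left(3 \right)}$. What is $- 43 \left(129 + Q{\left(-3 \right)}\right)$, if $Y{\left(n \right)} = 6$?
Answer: $-5074$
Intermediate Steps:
$u{\left(w,b \right)} = 6$
$Q{\left(j \right)} = \frac{j + j \left(13 + j\right)}{6 + j}$ ($Q{\left(j \right)} = \frac{j + j \left(j + 13\right)}{j + 6} = \frac{j + j \left(13 + j\right)}{6 + j}$)
$- 43 \left(129 + Q{\left(-3 \right)}\right) = - 43 \left(129 - \frac{3 \left(14 - 3\right)}{6 - 3}\right) = - 43 \left(129 - 3 \cdot \frac{1}{3} \cdot 11\right) = - 43 \left(129 - 1 \cdot 11\right) = - 43 \left(129 - 11\right) = \left(-43\right) 118 = -5074$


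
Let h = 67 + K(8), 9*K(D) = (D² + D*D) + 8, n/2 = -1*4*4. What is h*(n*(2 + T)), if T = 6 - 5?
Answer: -23648/3 ≈ -7882.7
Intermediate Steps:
n = -32 (n = 2*(-1*4*4) = 2*(-4*4) = 2*(-16) = -32)
T = 1
K(D) = 8/9 + 2*D²/9 (K(D) = ((D² + D*D) + 8)/9 = ((D² + D²) + 8)/9 = (2*D² + 8)/9 = (8 + 2*D²)/9 = 8/9 + 2*D²/9)
h = 739/9 (h = 67 + (8/9 + (2/9)*8²) = 67 + (8/9 + (2/9)*64) = 67 + (8/9 + 128/9) = 67 + 136/9 = 739/9 ≈ 82.111)
h*(n*(2 + T)) = 739*(-32*(2 + 1))/9 = 739*(-32*3)/9 = (739/9)*(-96) = -23648/3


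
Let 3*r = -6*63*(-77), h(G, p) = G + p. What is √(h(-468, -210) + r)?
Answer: 8*√141 ≈ 94.995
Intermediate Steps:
r = 9702 (r = (-6*63*(-77))/3 = (-378*(-77))/3 = (⅓)*29106 = 9702)
√(h(-468, -210) + r) = √((-468 - 210) + 9702) = √(-678 + 9702) = √9024 = 8*√141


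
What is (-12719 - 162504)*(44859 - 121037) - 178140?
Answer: 13347959554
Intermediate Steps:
(-12719 - 162504)*(44859 - 121037) - 178140 = -175223*(-76178) - 178140 = 13348137694 - 178140 = 13347959554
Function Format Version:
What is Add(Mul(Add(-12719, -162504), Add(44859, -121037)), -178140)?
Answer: 13347959554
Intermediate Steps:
Add(Mul(Add(-12719, -162504), Add(44859, -121037)), -178140) = Add(Mul(-175223, -76178), -178140) = Add(13348137694, -178140) = 13347959554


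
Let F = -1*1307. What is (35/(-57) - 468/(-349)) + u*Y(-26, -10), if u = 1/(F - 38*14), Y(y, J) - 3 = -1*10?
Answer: 8911010/12194409 ≈ 0.73075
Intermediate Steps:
F = -1307
Y(y, J) = -7 (Y(y, J) = 3 - 1*10 = 3 - 10 = -7)
u = -1/1839 (u = 1/(-1307 - 38*14) = 1/(-1307 - 532) = 1/(-1839) = -1/1839 ≈ -0.00054377)
(35/(-57) - 468/(-349)) + u*Y(-26, -10) = (35/(-57) - 468/(-349)) - 1/1839*(-7) = (35*(-1/57) - 468*(-1/349)) + 7/1839 = (-35/57 + 468/349) + 7/1839 = 14461/19893 + 7/1839 = 8911010/12194409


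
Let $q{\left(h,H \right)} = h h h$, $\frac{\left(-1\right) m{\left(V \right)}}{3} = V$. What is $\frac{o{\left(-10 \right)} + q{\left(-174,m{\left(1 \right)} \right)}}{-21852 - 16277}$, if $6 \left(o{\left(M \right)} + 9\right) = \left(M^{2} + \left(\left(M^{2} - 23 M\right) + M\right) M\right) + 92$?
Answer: $\frac{15805603}{114387} \approx 138.18$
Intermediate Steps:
$m{\left(V \right)} = - 3 V$
$q{\left(h,H \right)} = h^{3}$ ($q{\left(h,H \right)} = h^{2} h = h^{3}$)
$o{\left(M \right)} = \frac{19}{3} + \frac{M^{2}}{6} + \frac{M \left(M^{2} - 22 M\right)}{6}$ ($o{\left(M \right)} = -9 + \frac{\left(M^{2} + \left(\left(M^{2} - 23 M\right) + M\right) M\right) + 92}{6} = -9 + \frac{\left(M^{2} + \left(M^{2} - 22 M\right) M\right) + 92}{6} = -9 + \frac{\left(M^{2} + M \left(M^{2} - 22 M\right)\right) + 92}{6} = -9 + \frac{92 + M^{2} + M \left(M^{2} - 22 M\right)}{6} = -9 + \left(\frac{46}{3} + \frac{M^{2}}{6} + \frac{M \left(M^{2} - 22 M\right)}{6}\right) = \frac{19}{3} + \frac{M^{2}}{6} + \frac{M \left(M^{2} - 22 M\right)}{6}$)
$\frac{o{\left(-10 \right)} + q{\left(-174,m{\left(1 \right)} \right)}}{-21852 - 16277} = \frac{\left(\frac{19}{3} - \frac{7 \left(-10\right)^{2}}{2} + \frac{\left(-10\right)^{3}}{6}\right) + \left(-174\right)^{3}}{-21852 - 16277} = \frac{\left(\frac{19}{3} - 350 + \frac{1}{6} \left(-1000\right)\right) - 5268024}{-38129} = \left(\left(\frac{19}{3} - 350 - \frac{500}{3}\right) - 5268024\right) \left(- \frac{1}{38129}\right) = \left(- \frac{1531}{3} - 5268024\right) \left(- \frac{1}{38129}\right) = \left(- \frac{15805603}{3}\right) \left(- \frac{1}{38129}\right) = \frac{15805603}{114387}$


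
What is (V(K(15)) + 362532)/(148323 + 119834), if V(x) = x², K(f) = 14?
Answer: 362728/268157 ≈ 1.3527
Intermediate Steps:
(V(K(15)) + 362532)/(148323 + 119834) = (14² + 362532)/(148323 + 119834) = (196 + 362532)/268157 = 362728*(1/268157) = 362728/268157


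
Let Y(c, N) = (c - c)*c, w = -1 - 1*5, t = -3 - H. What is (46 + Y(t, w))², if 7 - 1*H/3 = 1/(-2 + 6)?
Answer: 2116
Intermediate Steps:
H = 81/4 (H = 21 - 3/(-2 + 6) = 21 - 3/4 = 21 - 3*¼ = 21 - ¾ = 81/4 ≈ 20.250)
t = -93/4 (t = -3 - 1*81/4 = -3 - 81/4 = -93/4 ≈ -23.250)
w = -6 (w = -1 - 5 = -6)
Y(c, N) = 0 (Y(c, N) = 0*c = 0)
(46 + Y(t, w))² = (46 + 0)² = 46² = 2116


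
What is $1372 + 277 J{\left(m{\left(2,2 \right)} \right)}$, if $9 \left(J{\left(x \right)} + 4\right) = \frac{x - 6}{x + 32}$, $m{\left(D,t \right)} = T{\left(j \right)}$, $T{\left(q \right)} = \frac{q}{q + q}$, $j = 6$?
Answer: $\frac{151393}{585} \approx 258.79$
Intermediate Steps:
$T{\left(q \right)} = \frac{1}{2}$ ($T{\left(q \right)} = \frac{q}{2 q} = \frac{1}{2 q} q = \frac{1}{2}$)
$m{\left(D,t \right)} = \frac{1}{2}$
$J{\left(x \right)} = -4 + \frac{-6 + x}{9 \left(32 + x\right)}$ ($J{\left(x \right)} = -4 + \frac{\left(x - 6\right) \frac{1}{x + 32}}{9} = -4 + \frac{\left(-6 + x\right) \frac{1}{32 + x}}{9} = -4 + \frac{\frac{1}{32 + x} \left(-6 + x\right)}{9} = -4 + \frac{-6 + x}{9 \left(32 + x\right)}$)
$1372 + 277 J{\left(m{\left(2,2 \right)} \right)} = 1372 + 277 \frac{-1158 - \frac{35}{2}}{9 \left(32 + \frac{1}{2}\right)} = 1372 + 277 \frac{-1158 - \frac{35}{2}}{9 \cdot \frac{65}{2}} = 1372 + 277 \cdot \frac{1}{9} \cdot \frac{2}{65} \left(- \frac{2351}{2}\right) = 1372 + 277 \left(- \frac{2351}{585}\right) = 1372 - \frac{651227}{585} = \frac{151393}{585}$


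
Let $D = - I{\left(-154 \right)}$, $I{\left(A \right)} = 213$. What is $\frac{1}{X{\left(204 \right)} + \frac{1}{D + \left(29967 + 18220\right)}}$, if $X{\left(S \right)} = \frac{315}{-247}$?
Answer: $- \frac{11849578}{15111563} \approx -0.78414$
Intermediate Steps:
$D = -213$ ($D = \left(-1\right) 213 = -213$)
$X{\left(S \right)} = - \frac{315}{247}$ ($X{\left(S \right)} = 315 \left(- \frac{1}{247}\right) = - \frac{315}{247}$)
$\frac{1}{X{\left(204 \right)} + \frac{1}{D + \left(29967 + 18220\right)}} = \frac{1}{- \frac{315}{247} + \frac{1}{-213 + \left(29967 + 18220\right)}} = \frac{1}{- \frac{315}{247} + \frac{1}{-213 + 48187}} = \frac{1}{- \frac{315}{247} + \frac{1}{47974}} = \frac{1}{- \frac{15111563}{11849578}} = - \frac{11849578}{15111563}$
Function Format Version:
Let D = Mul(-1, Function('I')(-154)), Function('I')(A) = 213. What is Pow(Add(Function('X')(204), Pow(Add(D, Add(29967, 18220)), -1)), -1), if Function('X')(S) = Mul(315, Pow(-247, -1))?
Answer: Rational(-11849578, 15111563) ≈ -0.78414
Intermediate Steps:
D = -213 (D = Mul(-1, 213) = -213)
Function('X')(S) = Rational(-315, 247) (Function('X')(S) = Mul(315, Rational(-1, 247)) = Rational(-315, 247))
Pow(Add(Function('X')(204), Pow(Add(D, Add(29967, 18220)), -1)), -1) = Pow(Add(Rational(-315, 247), Pow(Add(-213, Add(29967, 18220)), -1)), -1) = Pow(Add(Rational(-315, 247), Pow(Add(-213, 48187), -1)), -1) = Pow(Add(Rational(-315, 247), Pow(47974, -1)), -1) = Pow(Add(Rational(-315, 247), Rational(1, 47974)), -1) = Pow(Rational(-15111563, 11849578), -1) = Rational(-11849578, 15111563)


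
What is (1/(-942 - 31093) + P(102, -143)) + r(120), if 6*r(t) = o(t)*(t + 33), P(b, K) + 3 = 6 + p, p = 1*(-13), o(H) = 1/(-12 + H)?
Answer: -22520677/2306520 ≈ -9.7639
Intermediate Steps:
p = -13
P(b, K) = -10 (P(b, K) = -3 + (6 - 13) = -3 - 7 = -10)
r(t) = (33 + t)/(6*(-12 + t)) (r(t) = ((t + 33)/(-12 + t))/6 = ((33 + t)/(-12 + t))/6 = (33 + t)/(6*(-12 + t)))
(1/(-942 - 31093) + P(102, -143)) + r(120) = (1/(-942 - 31093) - 10) + (33 + 120)/(6*(-12 + 120)) = (1/(-32035) - 10) + (⅙)*153/108 = (-1/32035 - 10) + (⅙)*(1/108)*153 = -320351/32035 + 17/72 = -22520677/2306520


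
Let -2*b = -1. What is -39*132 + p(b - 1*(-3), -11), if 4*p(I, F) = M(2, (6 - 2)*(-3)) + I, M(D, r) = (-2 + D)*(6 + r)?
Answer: -41177/8 ≈ -5147.1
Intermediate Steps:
b = 1/2 (b = -1/2*(-1) = 1/2 ≈ 0.50000)
p(I, F) = I/4 (p(I, F) = ((-12 - 2*(6 - 2)*(-3) + 6*2 + 2*((6 - 2)*(-3))) + I)/4 = ((-12 - 8*(-3) + 12 + 2*(4*(-3))) + I)/4 = ((-12 - 2*(-12) + 12 + 2*(-12)) + I)/4 = ((-12 + 24 + 12 - 24) + I)/4 = (0 + I)/4 = I/4)
-39*132 + p(b - 1*(-3), -11) = -39*132 + (1/2 - 1*(-3))/4 = -5148 + (1/2 + 3)/4 = -5148 + (1/4)*(7/2) = -5148 + 7/8 = -41177/8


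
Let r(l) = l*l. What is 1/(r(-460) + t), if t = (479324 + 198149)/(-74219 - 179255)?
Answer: 253474/53634420927 ≈ 4.7260e-6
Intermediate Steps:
t = -677473/253474 (t = 677473/(-253474) = 677473*(-1/253474) = -677473/253474 ≈ -2.6728)
r(l) = l²
1/(r(-460) + t) = 1/((-460)² - 677473/253474) = 1/(211600 - 677473/253474) = 1/(53634420927/253474) = 253474/53634420927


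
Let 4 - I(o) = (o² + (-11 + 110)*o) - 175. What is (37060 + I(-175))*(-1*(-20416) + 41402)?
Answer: 1479861102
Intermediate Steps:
I(o) = 179 - o² - 99*o (I(o) = 4 - ((o² + (-11 + 110)*o) - 175) = 4 - ((o² + 99*o) - 175) = 4 - (-175 + o² + 99*o) = 4 + (175 - o² - 99*o) = 179 - o² - 99*o)
(37060 + I(-175))*(-1*(-20416) + 41402) = (37060 + (179 - 1*(-175)² - 99*(-175)))*(-1*(-20416) + 41402) = (37060 + (179 - 1*30625 + 17325))*(20416 + 41402) = (37060 + (179 - 30625 + 17325))*61818 = (37060 - 13121)*61818 = 23939*61818 = 1479861102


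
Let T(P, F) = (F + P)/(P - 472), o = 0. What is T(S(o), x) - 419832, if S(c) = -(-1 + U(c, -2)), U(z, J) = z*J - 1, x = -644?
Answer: -98660199/235 ≈ -4.1983e+5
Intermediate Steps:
U(z, J) = -1 + J*z (U(z, J) = J*z - 1 = -1 + J*z)
S(c) = 2 + 2*c (S(c) = -(-1 + (-1 - 2*c)) = -(-2 - 2*c) = 2 + 2*c)
T(P, F) = (F + P)/(-472 + P)
T(S(o), x) - 419832 = (-644 + (2 + 2*0))/(-472 + (2 + 2*0)) - 419832 = (-644 + (2 + 0))/(-472 + (2 + 0)) - 419832 = (-644 + 2)/(-472 + 2) - 419832 = -642/(-470) - 419832 = -1/470*(-642) - 419832 = 321/235 - 419832 = -98660199/235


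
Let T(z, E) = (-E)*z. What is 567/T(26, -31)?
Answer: 567/806 ≈ 0.70347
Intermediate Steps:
T(z, E) = -E*z
567/T(26, -31) = 567/((-1*(-31)*26)) = 567/806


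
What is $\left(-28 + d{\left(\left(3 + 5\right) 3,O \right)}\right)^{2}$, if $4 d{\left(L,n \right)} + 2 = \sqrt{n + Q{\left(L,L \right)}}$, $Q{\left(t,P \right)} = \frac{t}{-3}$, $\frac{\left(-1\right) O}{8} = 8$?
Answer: $\frac{3231}{4} - \frac{171 i \sqrt{2}}{2} \approx 807.75 - 120.92 i$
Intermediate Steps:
$O = -64$ ($O = \left(-8\right) 8 = -64$)
$Q{\left(t,P \right)} = - \frac{t}{3}$ ($Q{\left(t,P \right)} = t \left(- \frac{1}{3}\right) = - \frac{t}{3}$)
$d{\left(L,n \right)} = - \frac{1}{2} + \frac{\sqrt{n - \frac{L}{3}}}{4}$
$\left(-28 + d{\left(\left(3 + 5\right) 3,O \right)}\right)^{2} = \left(-28 - \left(\frac{1}{2} - \frac{\sqrt{- 3 \left(3 + 5\right) 3 + 9 \left(-64\right)}}{12}\right)\right)^{2} = \left(-28 - \left(\frac{1}{2} - \frac{\sqrt{- 3 \cdot 8 \cdot 3 - 576}}{12}\right)\right)^{2} = \left(-28 - \left(\frac{1}{2} - \frac{\sqrt{\left(-3\right) 24 - 576}}{12}\right)\right)^{2} = \left(-28 - \left(\frac{1}{2} - \frac{\sqrt{-72 - 576}}{12}\right)\right)^{2} = \left(-28 - \left(\frac{1}{2} - \frac{\sqrt{-648}}{12}\right)\right)^{2} = \left(-28 - \left(\frac{1}{2} - \frac{18 i \sqrt{2}}{12}\right)\right)^{2} = \left(-28 - \left(\frac{1}{2} - \frac{3 i \sqrt{2}}{2}\right)\right)^{2} = \left(- \frac{57}{2} + \frac{3 i \sqrt{2}}{2}\right)^{2}$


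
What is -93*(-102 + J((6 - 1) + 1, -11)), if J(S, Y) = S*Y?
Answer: 15624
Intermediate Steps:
-93*(-102 + J((6 - 1) + 1, -11)) = -93*(-102 + ((6 - 1) + 1)*(-11)) = -93*(-102 + (5 + 1)*(-11)) = -93*(-102 + 6*(-11)) = -93*(-102 - 66) = -93*(-168) = 15624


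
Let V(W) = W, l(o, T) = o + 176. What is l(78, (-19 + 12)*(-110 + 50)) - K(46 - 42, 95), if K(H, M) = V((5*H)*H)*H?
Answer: -66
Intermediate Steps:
l(o, T) = 176 + o
K(H, M) = 5*H³ (K(H, M) = ((5*H)*H)*H = (5*H²)*H = 5*H³)
l(78, (-19 + 12)*(-110 + 50)) - K(46 - 42, 95) = (176 + 78) - 5*(46 - 42)³ = 254 - 5*4³ = 254 - 5*64 = 254 - 1*320 = 254 - 320 = -66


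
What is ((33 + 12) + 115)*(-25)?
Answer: -4000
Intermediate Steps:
((33 + 12) + 115)*(-25) = (45 + 115)*(-25) = 160*(-25) = -4000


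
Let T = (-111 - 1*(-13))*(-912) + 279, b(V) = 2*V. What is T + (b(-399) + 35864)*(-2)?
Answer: 19523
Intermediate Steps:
T = 89655 (T = (-111 + 13)*(-912) + 279 = -98*(-912) + 279 = 89376 + 279 = 89655)
T + (b(-399) + 35864)*(-2) = 89655 + (2*(-399) + 35864)*(-2) = 89655 + (-798 + 35864)*(-2) = 89655 + 35066*(-2) = 89655 - 70132 = 19523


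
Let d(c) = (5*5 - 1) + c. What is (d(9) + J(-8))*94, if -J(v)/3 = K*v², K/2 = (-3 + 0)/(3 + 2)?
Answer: 123798/5 ≈ 24760.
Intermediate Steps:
K = -6/5 (K = 2*((-3 + 0)/(3 + 2)) = 2*(-3/5) = 2*(-3*⅕) = 2*(-⅗) = -6/5 ≈ -1.2000)
J(v) = 18*v²/5 (J(v) = -(-18)*v²/5 = 18*v²/5)
d(c) = 24 + c (d(c) = (25 - 1) + c = 24 + c)
(d(9) + J(-8))*94 = ((24 + 9) + (18/5)*(-8)²)*94 = (33 + (18/5)*64)*94 = (33 + 1152/5)*94 = (1317/5)*94 = 123798/5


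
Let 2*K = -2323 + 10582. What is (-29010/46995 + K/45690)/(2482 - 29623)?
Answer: 16761497/863365885460 ≈ 1.9414e-5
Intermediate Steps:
K = 8259/2 (K = (-2323 + 10582)/2 = (½)*8259 = 8259/2 ≈ 4129.5)
(-29010/46995 + K/45690)/(2482 - 29623) = (-29010/46995 + (8259/2)/45690)/(2482 - 29623) = (-29010*1/46995 + (8259/2)*(1/45690))/(-27141) = (-1934/3133 + 2753/30460)*(-1/27141) = -50284491/95431180*(-1/27141) = 16761497/863365885460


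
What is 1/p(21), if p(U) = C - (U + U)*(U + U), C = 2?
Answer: -1/1762 ≈ -0.00056754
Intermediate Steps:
p(U) = 2 - 4*U² (p(U) = 2 - (U + U)*(U + U) = 2 - 2*U*2*U = 2 - 4*U²)
1/p(21) = 1/(2 - 4*21²) = 1/(2 - 4*441) = 1/(2 - 1764) = 1/(-1762) = -1/1762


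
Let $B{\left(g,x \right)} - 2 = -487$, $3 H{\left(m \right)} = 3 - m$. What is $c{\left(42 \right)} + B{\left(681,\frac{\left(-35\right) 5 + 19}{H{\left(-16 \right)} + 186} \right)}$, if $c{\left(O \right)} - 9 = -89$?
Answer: $-565$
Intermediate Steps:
$H{\left(m \right)} = 1 - \frac{m}{3}$ ($H{\left(m \right)} = \frac{3 - m}{3} = 1 - \frac{m}{3}$)
$B{\left(g,x \right)} = -485$ ($B{\left(g,x \right)} = 2 - 487 = -485$)
$c{\left(O \right)} = -80$ ($c{\left(O \right)} = 9 - 89 = -80$)
$c{\left(42 \right)} + B{\left(681,\frac{\left(-35\right) 5 + 19}{H{\left(-16 \right)} + 186} \right)} = -80 - 485 = -565$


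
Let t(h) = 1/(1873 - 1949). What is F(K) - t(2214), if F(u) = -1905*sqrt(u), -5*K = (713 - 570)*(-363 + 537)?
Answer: 1/76 - 381*I*sqrt(124410) ≈ 0.013158 - 1.3439e+5*I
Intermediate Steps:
K = -24882/5 (K = -(713 - 570)*(-363 + 537)/5 = -143*174/5 = -1/5*24882 = -24882/5 ≈ -4976.4)
t(h) = -1/76 (t(h) = 1/(-76) = -1/76)
F(K) - t(2214) = -381*I*sqrt(124410) - 1*(-1/76) = -381*I*sqrt(124410) + 1/76 = 1/76 - 381*I*sqrt(124410)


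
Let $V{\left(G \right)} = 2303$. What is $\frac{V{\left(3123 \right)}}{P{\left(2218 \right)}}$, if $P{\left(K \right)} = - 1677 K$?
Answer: $- \frac{2303}{3719586} \approx -0.00061915$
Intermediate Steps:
$\frac{V{\left(3123 \right)}}{P{\left(2218 \right)}} = \frac{2303}{\left(-1677\right) 2218} = \frac{2303}{-3719586} = 2303 \left(- \frac{1}{3719586}\right) = - \frac{2303}{3719586}$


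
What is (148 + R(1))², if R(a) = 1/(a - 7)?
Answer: 786769/36 ≈ 21855.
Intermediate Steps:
R(a) = 1/(-7 + a)
(148 + R(1))² = (148 + 1/(-7 + 1))² = (148 + 1/(-6))² = (148 - ⅙)² = (887/6)² = 786769/36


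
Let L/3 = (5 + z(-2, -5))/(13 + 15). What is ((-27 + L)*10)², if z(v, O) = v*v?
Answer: 13286025/196 ≈ 67786.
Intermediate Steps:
z(v, O) = v²
L = 27/28 (L = 3*((5 + (-2)²)/(13 + 15)) = 3*((5 + 4)/28) = 3*(9*(1/28)) = 3*(9/28) = 27/28 ≈ 0.96429)
((-27 + L)*10)² = ((-27 + 27/28)*10)² = (-729/28*10)² = (-3645/14)² = 13286025/196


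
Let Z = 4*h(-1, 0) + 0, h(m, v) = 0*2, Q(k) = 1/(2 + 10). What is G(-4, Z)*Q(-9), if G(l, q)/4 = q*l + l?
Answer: -4/3 ≈ -1.3333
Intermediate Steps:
Q(k) = 1/12
h(m, v) = 0
Z = 0 (Z = 4*0 + 0 = 0 + 0 = 0)
G(l, q) = 4*l + 4*l*q (G(l, q) = 4*(q*l + l) = 4*(l*q + l) = 4*(l + l*q) = 4*l + 4*l*q)
G(-4, Z)*Q(-9) = (4*(-4)*(1 + 0))*(1/12) = (4*(-4)*1)*(1/12) = -16*1/12 = -4/3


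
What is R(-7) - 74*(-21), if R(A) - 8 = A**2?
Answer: 1611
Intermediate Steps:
R(A) = 8 + A**2
R(-7) - 74*(-21) = (8 + (-7)**2) - 74*(-21) = (8 + 49) + 1554 = 57 + 1554 = 1611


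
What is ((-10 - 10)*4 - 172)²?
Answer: 63504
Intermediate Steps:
((-10 - 10)*4 - 172)² = (-20*4 - 172)² = (-80 - 172)² = (-252)² = 63504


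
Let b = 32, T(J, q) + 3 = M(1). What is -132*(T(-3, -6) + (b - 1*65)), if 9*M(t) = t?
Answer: 14212/3 ≈ 4737.3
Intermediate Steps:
M(t) = t/9
T(J, q) = -26/9 (T(J, q) = -3 + (⅑)*1 = -3 + ⅑ = -26/9)
-132*(T(-3, -6) + (b - 1*65)) = -132*(-26/9 + (32 - 1*65)) = -132*(-26/9 + (32 - 65)) = -132*(-26/9 - 33) = -132*(-323/9) = 14212/3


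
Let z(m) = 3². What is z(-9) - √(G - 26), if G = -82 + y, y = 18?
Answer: 9 - 3*I*√10 ≈ 9.0 - 9.4868*I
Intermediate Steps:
G = -64 (G = -82 + 18 = -64)
z(m) = 9
z(-9) - √(G - 26) = 9 - √(-64 - 26) = 9 - √(-90) = 9 - 3*I*√10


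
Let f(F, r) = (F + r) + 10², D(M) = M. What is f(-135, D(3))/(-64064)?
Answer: 1/2002 ≈ 0.00049950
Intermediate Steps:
f(F, r) = 100 + F + r (f(F, r) = (F + r) + 100 = 100 + F + r)
f(-135, D(3))/(-64064) = (100 - 135 + 3)/(-64064) = -32*(-1/64064) = 1/2002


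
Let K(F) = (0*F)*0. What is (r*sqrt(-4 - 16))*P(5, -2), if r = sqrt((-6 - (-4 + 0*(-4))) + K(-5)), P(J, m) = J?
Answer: -10*sqrt(10) ≈ -31.623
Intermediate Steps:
K(F) = 0 (K(F) = 0*0 = 0)
r = I*sqrt(2) (r = sqrt((-6 - (-4 + 0*(-4))) + 0) = sqrt((-6 - (-4 + 0)) + 0) = sqrt((-6 - 1*(-4)) + 0) = sqrt((-6 + 4) + 0) = sqrt(-2 + 0) = sqrt(-2) = I*sqrt(2) ≈ 1.4142*I)
(r*sqrt(-4 - 16))*P(5, -2) = ((I*sqrt(2))*sqrt(-4 - 16))*5 = ((I*sqrt(2))*sqrt(-20))*5 = ((I*sqrt(2))*(2*I*sqrt(5)))*5 = -2*sqrt(10)*5 = -10*sqrt(10)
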